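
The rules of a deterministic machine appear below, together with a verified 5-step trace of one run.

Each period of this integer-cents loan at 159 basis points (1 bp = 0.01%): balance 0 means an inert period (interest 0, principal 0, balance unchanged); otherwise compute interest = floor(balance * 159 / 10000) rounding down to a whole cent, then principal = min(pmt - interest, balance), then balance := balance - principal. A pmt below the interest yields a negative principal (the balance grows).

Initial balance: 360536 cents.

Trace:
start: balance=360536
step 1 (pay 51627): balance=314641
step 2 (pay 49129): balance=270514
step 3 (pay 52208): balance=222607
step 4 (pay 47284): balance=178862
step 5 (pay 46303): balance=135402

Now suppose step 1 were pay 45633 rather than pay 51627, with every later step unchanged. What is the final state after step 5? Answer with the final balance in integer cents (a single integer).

141787

(re-executing from step 1 with the substitution; state before step 1: balance=360536)
step 1 (pay 45633): balance=320635
step 2 (pay 49129): balance=276604
step 3 (pay 52208): balance=228794
step 4 (pay 47284): balance=185147
step 5 (pay 46303): balance=141787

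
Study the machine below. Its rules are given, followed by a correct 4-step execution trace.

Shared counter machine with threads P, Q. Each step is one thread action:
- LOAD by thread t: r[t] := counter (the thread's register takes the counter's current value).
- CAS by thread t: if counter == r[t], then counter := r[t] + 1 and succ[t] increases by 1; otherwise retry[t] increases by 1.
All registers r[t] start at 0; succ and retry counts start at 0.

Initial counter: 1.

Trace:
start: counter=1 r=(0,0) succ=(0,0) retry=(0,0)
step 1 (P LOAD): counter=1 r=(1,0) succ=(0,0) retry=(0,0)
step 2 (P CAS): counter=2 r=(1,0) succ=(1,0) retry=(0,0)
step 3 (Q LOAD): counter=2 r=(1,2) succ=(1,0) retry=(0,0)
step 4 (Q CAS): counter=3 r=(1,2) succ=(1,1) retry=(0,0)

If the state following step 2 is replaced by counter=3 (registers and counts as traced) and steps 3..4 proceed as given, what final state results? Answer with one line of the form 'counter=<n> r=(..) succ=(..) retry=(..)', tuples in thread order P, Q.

counter=4 r=(1,3) succ=(1,1) retry=(0,0)

state after step 2 := counter=3 r=(1,0) succ=(1,0) retry=(0,0)
step 3 (Q LOAD): counter=3 r=(1,3) succ=(1,0) retry=(0,0)
step 4 (Q CAS): counter=4 r=(1,3) succ=(1,1) retry=(0,0)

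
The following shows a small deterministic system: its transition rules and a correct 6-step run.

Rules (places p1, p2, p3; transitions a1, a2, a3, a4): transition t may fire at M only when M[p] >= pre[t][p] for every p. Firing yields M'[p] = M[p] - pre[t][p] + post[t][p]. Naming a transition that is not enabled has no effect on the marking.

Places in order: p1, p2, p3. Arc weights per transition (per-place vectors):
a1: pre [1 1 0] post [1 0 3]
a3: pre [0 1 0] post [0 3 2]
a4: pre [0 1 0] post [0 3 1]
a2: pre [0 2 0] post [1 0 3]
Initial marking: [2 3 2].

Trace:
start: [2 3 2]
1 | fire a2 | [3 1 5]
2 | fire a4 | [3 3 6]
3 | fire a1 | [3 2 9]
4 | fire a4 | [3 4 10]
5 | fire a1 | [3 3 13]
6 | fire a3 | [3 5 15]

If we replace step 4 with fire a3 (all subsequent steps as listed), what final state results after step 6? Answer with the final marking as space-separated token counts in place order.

(re-executing from step 4 with the substitution; state before step 4: [3 2 9])
4 | fire a3 | [3 4 11]
5 | fire a1 | [3 3 14]
6 | fire a3 | [3 5 16]

3 5 16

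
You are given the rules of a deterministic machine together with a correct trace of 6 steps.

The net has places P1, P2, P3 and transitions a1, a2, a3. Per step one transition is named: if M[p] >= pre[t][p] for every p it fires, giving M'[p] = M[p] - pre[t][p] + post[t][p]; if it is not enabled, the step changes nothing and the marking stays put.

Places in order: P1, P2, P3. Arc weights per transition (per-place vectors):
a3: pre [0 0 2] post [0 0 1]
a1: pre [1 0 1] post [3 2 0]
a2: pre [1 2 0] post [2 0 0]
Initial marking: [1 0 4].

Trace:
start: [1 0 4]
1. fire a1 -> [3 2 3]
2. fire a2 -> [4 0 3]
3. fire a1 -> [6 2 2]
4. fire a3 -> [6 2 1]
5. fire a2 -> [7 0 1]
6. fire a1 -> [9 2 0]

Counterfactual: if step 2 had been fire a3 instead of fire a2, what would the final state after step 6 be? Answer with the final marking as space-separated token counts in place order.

(re-executing from step 2 with the substitution; state before step 2: [3 2 3])
2. fire a3 -> [3 2 2]
3. fire a1 -> [5 4 1]
4. fire a3 -> [5 4 1]
5. fire a2 -> [6 2 1]
6. fire a1 -> [8 4 0]

8 4 0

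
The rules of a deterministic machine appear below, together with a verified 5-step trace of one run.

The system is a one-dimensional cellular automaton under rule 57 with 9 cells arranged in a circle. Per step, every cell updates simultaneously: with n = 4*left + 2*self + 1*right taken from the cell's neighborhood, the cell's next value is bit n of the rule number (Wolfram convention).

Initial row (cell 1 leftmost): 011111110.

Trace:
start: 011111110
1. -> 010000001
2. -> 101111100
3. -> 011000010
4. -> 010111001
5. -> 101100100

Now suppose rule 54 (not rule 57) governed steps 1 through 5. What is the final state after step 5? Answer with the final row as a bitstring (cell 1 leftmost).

001111100

(re-executing steps 1..5 under rule 54; state before step 1: 011111110)
1. -> 100000001
2. -> 010000010
3. -> 111000111
4. -> 000101000
5. -> 001111100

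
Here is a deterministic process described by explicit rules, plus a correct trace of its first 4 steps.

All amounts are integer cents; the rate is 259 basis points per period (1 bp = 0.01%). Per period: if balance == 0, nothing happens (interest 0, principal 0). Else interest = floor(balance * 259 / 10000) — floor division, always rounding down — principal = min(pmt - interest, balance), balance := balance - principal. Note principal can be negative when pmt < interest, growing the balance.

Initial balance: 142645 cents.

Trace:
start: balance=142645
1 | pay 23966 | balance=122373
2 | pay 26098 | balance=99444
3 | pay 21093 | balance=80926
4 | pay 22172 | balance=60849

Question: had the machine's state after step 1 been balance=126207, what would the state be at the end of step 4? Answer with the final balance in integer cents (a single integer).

64989

state after step 1 := balance=126207
2 | pay 26098 | balance=103377
3 | pay 21093 | balance=84961
4 | pay 22172 | balance=64989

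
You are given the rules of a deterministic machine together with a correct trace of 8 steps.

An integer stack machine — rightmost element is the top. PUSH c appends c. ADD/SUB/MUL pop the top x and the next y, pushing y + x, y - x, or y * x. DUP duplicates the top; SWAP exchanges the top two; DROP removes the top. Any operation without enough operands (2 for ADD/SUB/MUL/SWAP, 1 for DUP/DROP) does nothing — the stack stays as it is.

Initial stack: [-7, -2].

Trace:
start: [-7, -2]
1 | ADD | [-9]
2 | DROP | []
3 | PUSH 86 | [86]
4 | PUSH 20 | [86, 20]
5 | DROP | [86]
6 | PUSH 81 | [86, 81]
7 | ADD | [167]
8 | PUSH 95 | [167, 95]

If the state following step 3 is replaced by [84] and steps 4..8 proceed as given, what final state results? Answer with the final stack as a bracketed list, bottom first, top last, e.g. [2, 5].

[165, 95]

state after step 3 := [84]
4 | PUSH 20 | [84, 20]
5 | DROP | [84]
6 | PUSH 81 | [84, 81]
7 | ADD | [165]
8 | PUSH 95 | [165, 95]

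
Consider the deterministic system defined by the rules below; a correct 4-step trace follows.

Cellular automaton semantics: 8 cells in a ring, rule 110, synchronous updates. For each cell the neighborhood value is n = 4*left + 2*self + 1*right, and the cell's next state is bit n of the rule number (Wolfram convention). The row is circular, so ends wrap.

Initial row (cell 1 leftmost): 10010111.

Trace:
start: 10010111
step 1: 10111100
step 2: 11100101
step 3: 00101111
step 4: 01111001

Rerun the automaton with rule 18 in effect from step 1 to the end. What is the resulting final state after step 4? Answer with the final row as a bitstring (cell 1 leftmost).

(re-executing steps 1..4 under rule 18; state before step 1: 10010111)
step 1: 01100000
step 2: 10010000
step 3: 01101001
step 4: 00000110

00000110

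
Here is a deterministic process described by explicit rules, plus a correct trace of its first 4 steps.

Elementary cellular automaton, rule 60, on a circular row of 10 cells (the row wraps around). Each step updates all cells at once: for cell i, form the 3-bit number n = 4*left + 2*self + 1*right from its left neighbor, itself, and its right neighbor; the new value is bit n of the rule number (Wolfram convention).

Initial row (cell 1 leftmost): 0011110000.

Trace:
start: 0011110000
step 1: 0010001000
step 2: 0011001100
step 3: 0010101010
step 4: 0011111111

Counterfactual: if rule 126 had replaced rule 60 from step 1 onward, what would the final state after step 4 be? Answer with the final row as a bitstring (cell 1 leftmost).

1100001100

(re-executing steps 1..4 under rule 126; state before step 1: 0011110000)
step 1: 0110011000
step 2: 1111111100
step 3: 1000000111
step 4: 1100001100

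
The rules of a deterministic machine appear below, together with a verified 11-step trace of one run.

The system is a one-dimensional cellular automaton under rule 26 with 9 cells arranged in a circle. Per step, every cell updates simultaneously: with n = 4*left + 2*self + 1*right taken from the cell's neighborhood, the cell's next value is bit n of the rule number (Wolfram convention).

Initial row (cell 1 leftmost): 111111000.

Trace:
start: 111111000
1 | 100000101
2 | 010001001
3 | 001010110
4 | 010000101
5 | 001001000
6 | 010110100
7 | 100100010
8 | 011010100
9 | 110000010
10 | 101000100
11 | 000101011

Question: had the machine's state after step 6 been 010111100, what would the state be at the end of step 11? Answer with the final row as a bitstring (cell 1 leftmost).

000101011

state after step 6 := 010111100
7 | 100100010
8 | 011010100
9 | 110000010
10 | 101000100
11 | 000101011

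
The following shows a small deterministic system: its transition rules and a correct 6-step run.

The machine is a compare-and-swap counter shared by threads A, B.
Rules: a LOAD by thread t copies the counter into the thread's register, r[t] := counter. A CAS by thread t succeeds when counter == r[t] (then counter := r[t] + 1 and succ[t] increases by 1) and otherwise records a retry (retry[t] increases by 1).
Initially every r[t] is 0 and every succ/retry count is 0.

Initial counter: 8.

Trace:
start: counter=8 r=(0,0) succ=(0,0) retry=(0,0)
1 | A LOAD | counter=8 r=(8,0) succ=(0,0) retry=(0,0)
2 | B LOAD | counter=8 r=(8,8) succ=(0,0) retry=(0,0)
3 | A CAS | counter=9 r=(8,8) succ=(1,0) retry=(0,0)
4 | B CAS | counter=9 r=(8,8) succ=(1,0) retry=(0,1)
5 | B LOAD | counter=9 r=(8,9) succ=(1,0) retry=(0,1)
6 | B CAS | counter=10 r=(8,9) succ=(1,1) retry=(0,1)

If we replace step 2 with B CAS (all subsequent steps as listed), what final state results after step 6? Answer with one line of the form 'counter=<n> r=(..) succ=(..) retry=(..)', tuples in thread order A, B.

counter=10 r=(8,9) succ=(1,1) retry=(0,2)

(re-executing from step 2 with the substitution; state before step 2: counter=8 r=(8,0) succ=(0,0) retry=(0,0))
2 | B CAS | counter=8 r=(8,0) succ=(0,0) retry=(0,1)
3 | A CAS | counter=9 r=(8,0) succ=(1,0) retry=(0,1)
4 | B CAS | counter=9 r=(8,0) succ=(1,0) retry=(0,2)
5 | B LOAD | counter=9 r=(8,9) succ=(1,0) retry=(0,2)
6 | B CAS | counter=10 r=(8,9) succ=(1,1) retry=(0,2)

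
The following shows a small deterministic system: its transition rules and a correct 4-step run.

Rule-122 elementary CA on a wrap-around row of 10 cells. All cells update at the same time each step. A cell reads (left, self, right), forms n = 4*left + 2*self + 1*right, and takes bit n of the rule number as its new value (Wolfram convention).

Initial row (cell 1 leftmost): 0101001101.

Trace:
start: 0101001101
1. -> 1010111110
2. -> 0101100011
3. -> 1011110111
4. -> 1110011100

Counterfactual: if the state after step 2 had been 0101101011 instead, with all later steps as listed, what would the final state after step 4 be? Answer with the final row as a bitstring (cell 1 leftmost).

state after step 2 := 0101101011
3. -> 1011110111
4. -> 1110011100

1110011100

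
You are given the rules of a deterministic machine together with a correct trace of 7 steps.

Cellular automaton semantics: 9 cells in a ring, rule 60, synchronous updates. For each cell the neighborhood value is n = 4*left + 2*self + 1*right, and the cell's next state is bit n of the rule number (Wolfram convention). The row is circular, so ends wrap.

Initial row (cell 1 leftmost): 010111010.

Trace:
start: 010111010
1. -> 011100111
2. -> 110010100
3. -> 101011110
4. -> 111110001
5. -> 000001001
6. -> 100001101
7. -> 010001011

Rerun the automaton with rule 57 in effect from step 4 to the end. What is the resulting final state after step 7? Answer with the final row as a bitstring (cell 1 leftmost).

(re-executing steps 4..7 under rule 57; state before step 4: 101011110)
4. -> 010110001
5. -> 101101100
6. -> 011011010
7. -> 010110101

010110101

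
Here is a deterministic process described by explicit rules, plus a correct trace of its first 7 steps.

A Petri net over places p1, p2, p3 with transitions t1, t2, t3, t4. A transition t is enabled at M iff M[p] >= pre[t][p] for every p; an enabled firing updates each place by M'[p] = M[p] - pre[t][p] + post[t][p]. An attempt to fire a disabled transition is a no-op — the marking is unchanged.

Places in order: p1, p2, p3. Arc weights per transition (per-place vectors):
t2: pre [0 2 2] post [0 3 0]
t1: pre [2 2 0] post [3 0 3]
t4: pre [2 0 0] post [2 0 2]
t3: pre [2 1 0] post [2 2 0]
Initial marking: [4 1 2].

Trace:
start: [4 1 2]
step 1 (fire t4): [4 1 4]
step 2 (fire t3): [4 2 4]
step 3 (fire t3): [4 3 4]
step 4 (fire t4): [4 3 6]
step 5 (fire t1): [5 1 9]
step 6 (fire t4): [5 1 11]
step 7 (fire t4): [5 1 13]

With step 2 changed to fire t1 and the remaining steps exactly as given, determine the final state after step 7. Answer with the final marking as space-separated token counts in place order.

5 0 13

(re-executing from step 2 with the substitution; state before step 2: [4 1 4])
step 2 (fire t1): [4 1 4]
step 3 (fire t3): [4 2 4]
step 4 (fire t4): [4 2 6]
step 5 (fire t1): [5 0 9]
step 6 (fire t4): [5 0 11]
step 7 (fire t4): [5 0 13]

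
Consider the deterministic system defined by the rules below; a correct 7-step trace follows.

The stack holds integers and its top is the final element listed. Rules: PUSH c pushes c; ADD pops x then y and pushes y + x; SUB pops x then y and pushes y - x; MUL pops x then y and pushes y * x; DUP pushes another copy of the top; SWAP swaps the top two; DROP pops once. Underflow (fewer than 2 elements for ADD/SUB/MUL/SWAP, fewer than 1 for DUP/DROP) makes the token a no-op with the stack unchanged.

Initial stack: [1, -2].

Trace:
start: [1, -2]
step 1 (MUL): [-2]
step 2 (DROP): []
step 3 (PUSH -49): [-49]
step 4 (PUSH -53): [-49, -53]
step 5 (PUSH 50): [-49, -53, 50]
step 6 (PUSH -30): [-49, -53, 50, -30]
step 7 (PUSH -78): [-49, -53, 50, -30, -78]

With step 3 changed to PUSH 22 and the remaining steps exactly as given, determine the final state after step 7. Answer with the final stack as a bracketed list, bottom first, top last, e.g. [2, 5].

(re-executing from step 3 with the substitution; state before step 3: [])
step 3 (PUSH 22): [22]
step 4 (PUSH -53): [22, -53]
step 5 (PUSH 50): [22, -53, 50]
step 6 (PUSH -30): [22, -53, 50, -30]
step 7 (PUSH -78): [22, -53, 50, -30, -78]

[22, -53, 50, -30, -78]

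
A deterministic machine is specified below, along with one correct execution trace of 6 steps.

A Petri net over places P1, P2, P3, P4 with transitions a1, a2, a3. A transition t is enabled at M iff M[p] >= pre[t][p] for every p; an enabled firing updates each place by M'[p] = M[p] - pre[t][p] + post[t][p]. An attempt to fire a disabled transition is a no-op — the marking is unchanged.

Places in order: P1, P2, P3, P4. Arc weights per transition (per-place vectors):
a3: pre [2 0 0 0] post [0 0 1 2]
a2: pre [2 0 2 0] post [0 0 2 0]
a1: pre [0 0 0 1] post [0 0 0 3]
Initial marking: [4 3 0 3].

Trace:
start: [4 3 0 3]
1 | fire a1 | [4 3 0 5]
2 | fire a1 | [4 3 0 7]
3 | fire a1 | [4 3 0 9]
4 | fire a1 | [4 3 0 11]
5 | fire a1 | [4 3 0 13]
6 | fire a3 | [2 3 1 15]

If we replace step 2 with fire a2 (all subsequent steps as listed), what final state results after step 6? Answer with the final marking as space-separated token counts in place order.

(re-executing from step 2 with the substitution; state before step 2: [4 3 0 5])
2 | fire a2 | [4 3 0 5]
3 | fire a1 | [4 3 0 7]
4 | fire a1 | [4 3 0 9]
5 | fire a1 | [4 3 0 11]
6 | fire a3 | [2 3 1 13]

2 3 1 13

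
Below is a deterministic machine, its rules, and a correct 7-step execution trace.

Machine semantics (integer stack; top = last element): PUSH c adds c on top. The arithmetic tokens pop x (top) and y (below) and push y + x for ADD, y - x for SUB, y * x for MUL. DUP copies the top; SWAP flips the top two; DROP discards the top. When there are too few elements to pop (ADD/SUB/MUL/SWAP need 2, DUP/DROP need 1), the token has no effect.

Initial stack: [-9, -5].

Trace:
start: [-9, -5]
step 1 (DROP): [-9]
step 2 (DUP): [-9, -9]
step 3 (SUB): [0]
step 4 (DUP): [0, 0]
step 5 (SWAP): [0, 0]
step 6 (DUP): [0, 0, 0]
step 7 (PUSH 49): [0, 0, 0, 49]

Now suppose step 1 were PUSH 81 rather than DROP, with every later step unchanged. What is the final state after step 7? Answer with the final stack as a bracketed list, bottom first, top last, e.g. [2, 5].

[-9, -5, 0, 0, 0, 49]

(re-executing from step 1 with the substitution; state before step 1: [-9, -5])
step 1 (PUSH 81): [-9, -5, 81]
step 2 (DUP): [-9, -5, 81, 81]
step 3 (SUB): [-9, -5, 0]
step 4 (DUP): [-9, -5, 0, 0]
step 5 (SWAP): [-9, -5, 0, 0]
step 6 (DUP): [-9, -5, 0, 0, 0]
step 7 (PUSH 49): [-9, -5, 0, 0, 0, 49]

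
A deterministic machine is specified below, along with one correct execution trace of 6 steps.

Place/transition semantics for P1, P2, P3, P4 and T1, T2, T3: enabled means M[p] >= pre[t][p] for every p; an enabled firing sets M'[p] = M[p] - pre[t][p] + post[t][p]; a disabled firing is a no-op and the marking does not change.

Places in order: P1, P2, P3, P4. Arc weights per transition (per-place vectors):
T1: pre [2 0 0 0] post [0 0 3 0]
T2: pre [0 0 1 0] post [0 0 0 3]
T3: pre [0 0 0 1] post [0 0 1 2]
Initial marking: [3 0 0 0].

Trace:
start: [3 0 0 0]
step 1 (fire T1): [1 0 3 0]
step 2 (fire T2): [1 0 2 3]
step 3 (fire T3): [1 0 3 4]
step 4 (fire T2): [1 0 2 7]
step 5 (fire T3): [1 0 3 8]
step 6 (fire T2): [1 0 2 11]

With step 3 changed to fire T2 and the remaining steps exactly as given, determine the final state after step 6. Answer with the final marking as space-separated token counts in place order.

1 0 0 13

(re-executing from step 3 with the substitution; state before step 3: [1 0 2 3])
step 3 (fire T2): [1 0 1 6]
step 4 (fire T2): [1 0 0 9]
step 5 (fire T3): [1 0 1 10]
step 6 (fire T2): [1 0 0 13]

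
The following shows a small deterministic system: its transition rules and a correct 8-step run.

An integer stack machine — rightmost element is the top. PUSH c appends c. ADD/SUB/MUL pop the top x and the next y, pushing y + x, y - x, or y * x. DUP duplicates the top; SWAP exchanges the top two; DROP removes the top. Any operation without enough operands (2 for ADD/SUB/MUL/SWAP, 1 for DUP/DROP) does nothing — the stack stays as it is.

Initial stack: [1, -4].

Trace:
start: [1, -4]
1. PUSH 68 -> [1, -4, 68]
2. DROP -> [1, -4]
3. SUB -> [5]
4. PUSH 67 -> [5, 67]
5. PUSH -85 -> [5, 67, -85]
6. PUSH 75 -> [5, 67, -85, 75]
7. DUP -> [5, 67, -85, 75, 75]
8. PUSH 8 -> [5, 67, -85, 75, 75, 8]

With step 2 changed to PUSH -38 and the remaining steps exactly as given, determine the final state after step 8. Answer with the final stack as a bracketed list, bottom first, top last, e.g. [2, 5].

[1, -4, 106, 67, -85, 75, 75, 8]

(re-executing from step 2 with the substitution; state before step 2: [1, -4, 68])
2. PUSH -38 -> [1, -4, 68, -38]
3. SUB -> [1, -4, 106]
4. PUSH 67 -> [1, -4, 106, 67]
5. PUSH -85 -> [1, -4, 106, 67, -85]
6. PUSH 75 -> [1, -4, 106, 67, -85, 75]
7. DUP -> [1, -4, 106, 67, -85, 75, 75]
8. PUSH 8 -> [1, -4, 106, 67, -85, 75, 75, 8]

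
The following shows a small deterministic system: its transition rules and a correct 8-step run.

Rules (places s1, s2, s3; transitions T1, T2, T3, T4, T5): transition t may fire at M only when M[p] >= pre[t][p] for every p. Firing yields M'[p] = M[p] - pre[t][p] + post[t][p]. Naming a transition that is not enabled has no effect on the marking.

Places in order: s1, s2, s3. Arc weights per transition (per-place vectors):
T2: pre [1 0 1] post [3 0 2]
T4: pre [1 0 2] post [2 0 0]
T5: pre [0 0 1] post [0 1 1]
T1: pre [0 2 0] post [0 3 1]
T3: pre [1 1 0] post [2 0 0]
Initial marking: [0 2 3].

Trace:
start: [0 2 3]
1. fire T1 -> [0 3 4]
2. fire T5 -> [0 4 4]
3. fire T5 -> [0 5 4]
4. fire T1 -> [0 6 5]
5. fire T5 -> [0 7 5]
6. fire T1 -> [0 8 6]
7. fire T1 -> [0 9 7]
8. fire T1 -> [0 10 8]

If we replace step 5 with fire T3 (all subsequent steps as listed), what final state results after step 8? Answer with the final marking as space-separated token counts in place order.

(re-executing from step 5 with the substitution; state before step 5: [0 6 5])
5. fire T3 -> [0 6 5]
6. fire T1 -> [0 7 6]
7. fire T1 -> [0 8 7]
8. fire T1 -> [0 9 8]

0 9 8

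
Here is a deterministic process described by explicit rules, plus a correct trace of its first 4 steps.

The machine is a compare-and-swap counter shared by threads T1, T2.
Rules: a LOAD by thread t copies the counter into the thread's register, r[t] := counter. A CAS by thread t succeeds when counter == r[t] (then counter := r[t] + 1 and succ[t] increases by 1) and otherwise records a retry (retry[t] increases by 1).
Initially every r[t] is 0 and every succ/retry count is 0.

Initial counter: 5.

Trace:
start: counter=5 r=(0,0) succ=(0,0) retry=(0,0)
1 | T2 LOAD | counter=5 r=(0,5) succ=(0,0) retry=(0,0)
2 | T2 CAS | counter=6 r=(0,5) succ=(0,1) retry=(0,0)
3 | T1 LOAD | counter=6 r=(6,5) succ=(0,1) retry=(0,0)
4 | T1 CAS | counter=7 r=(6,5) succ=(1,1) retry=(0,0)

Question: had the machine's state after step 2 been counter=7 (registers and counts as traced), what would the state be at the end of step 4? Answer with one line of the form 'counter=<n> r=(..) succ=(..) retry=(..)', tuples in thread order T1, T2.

counter=8 r=(7,5) succ=(1,1) retry=(0,0)

state after step 2 := counter=7 r=(0,5) succ=(0,1) retry=(0,0)
3 | T1 LOAD | counter=7 r=(7,5) succ=(0,1) retry=(0,0)
4 | T1 CAS | counter=8 r=(7,5) succ=(1,1) retry=(0,0)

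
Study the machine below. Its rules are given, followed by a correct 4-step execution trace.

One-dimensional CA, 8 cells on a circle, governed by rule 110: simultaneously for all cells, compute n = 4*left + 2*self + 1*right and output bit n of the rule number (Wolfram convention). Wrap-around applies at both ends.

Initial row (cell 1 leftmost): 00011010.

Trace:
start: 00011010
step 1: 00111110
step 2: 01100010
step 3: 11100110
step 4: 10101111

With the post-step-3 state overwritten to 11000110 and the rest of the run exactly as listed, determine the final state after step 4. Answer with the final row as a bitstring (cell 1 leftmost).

state after step 3 := 11000110
step 4: 11001111

11001111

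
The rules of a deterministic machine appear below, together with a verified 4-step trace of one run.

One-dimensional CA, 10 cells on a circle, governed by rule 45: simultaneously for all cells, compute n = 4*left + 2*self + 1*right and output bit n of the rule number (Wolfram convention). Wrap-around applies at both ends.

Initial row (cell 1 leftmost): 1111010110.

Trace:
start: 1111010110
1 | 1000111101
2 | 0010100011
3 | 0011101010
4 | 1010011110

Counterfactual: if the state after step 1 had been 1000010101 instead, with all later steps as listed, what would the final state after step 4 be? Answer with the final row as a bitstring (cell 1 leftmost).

1011100111

state after step 1 := 1000010101
2 | 0011011111
3 | 0010110000
4 | 1011100111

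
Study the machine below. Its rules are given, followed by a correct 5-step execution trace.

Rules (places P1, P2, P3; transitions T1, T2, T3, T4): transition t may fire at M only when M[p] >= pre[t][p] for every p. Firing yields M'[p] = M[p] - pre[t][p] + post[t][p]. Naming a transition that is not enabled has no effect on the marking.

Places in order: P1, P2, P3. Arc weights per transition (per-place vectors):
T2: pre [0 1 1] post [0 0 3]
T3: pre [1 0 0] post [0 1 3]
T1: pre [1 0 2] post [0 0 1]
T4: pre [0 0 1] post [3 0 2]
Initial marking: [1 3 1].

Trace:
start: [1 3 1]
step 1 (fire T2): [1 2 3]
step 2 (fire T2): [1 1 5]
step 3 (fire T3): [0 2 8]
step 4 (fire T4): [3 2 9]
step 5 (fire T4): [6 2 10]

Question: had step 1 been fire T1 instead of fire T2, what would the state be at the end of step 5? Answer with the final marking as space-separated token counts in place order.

6 3 8

(re-executing from step 1 with the substitution; state before step 1: [1 3 1])
step 1 (fire T1): [1 3 1]
step 2 (fire T2): [1 2 3]
step 3 (fire T3): [0 3 6]
step 4 (fire T4): [3 3 7]
step 5 (fire T4): [6 3 8]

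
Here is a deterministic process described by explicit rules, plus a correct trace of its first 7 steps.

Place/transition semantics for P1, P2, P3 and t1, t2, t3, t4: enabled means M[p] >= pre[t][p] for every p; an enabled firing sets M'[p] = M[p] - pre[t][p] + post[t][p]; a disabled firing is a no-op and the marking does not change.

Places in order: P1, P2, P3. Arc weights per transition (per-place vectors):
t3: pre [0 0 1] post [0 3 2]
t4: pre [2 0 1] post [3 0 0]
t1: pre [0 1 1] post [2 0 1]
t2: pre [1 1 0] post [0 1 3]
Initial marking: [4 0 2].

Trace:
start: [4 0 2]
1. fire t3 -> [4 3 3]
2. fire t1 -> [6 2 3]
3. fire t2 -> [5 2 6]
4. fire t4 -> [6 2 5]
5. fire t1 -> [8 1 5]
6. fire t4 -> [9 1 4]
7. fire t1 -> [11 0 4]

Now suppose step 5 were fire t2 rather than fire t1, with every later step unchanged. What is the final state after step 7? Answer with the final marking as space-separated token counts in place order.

(re-executing from step 5 with the substitution; state before step 5: [6 2 5])
5. fire t2 -> [5 2 8]
6. fire t4 -> [6 2 7]
7. fire t1 -> [8 1 7]

8 1 7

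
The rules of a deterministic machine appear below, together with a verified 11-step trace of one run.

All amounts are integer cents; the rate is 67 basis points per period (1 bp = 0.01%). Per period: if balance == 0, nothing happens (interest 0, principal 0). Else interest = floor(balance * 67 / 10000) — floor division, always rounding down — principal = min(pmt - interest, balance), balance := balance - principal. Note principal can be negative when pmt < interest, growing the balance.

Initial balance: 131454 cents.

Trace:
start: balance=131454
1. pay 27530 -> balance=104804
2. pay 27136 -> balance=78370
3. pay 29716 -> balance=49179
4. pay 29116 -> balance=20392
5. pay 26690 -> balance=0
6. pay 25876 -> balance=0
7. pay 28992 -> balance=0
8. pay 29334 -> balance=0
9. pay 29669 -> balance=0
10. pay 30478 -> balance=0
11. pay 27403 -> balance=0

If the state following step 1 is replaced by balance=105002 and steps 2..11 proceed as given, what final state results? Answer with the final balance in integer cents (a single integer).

0

state after step 1 := balance=105002
2. pay 27136 -> balance=78569
3. pay 29716 -> balance=49379
4. pay 29116 -> balance=20593
5. pay 26690 -> balance=0
6. pay 25876 -> balance=0
7. pay 28992 -> balance=0
8. pay 29334 -> balance=0
9. pay 29669 -> balance=0
10. pay 30478 -> balance=0
11. pay 27403 -> balance=0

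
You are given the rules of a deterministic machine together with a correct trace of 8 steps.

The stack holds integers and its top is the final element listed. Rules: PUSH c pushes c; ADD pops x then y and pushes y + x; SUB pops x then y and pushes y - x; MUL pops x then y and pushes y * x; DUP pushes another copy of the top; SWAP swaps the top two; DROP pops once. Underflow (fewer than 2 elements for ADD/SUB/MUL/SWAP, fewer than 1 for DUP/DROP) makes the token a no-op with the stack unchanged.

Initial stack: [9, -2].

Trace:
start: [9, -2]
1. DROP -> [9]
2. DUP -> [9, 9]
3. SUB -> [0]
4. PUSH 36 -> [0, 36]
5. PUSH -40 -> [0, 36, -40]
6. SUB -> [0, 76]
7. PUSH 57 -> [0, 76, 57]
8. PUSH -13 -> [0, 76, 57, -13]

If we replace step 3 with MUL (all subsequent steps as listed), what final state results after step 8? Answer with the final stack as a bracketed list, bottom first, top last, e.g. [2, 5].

[81, 76, 57, -13]

(re-executing from step 3 with the substitution; state before step 3: [9, 9])
3. MUL -> [81]
4. PUSH 36 -> [81, 36]
5. PUSH -40 -> [81, 36, -40]
6. SUB -> [81, 76]
7. PUSH 57 -> [81, 76, 57]
8. PUSH -13 -> [81, 76, 57, -13]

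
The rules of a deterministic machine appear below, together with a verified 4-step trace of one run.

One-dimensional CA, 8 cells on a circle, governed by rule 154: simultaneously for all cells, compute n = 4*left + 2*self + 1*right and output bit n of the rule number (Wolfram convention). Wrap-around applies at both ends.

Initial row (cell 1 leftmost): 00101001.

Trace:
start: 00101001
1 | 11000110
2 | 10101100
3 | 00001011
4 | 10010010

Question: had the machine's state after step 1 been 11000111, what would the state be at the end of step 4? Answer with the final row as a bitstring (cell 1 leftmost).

10011110

state after step 1 := 11000111
2 | 10101111
3 | 00001111
4 | 10011110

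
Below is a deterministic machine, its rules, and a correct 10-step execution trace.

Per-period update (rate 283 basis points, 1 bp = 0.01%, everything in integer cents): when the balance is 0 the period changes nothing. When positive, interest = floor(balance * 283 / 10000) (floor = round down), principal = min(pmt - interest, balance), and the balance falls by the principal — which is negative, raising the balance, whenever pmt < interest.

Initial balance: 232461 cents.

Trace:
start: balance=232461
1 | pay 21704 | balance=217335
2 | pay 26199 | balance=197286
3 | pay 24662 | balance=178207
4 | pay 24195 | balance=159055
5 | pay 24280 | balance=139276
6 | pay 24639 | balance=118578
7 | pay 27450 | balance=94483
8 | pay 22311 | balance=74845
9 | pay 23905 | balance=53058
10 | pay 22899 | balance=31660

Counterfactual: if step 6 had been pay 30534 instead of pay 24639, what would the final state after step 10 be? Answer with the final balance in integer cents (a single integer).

(re-executing from step 6 with the substitution; state before step 6: balance=139276)
6 | pay 30534 | balance=112683
7 | pay 27450 | balance=88421
8 | pay 22311 | balance=68612
9 | pay 23905 | balance=46648
10 | pay 22899 | balance=25069

25069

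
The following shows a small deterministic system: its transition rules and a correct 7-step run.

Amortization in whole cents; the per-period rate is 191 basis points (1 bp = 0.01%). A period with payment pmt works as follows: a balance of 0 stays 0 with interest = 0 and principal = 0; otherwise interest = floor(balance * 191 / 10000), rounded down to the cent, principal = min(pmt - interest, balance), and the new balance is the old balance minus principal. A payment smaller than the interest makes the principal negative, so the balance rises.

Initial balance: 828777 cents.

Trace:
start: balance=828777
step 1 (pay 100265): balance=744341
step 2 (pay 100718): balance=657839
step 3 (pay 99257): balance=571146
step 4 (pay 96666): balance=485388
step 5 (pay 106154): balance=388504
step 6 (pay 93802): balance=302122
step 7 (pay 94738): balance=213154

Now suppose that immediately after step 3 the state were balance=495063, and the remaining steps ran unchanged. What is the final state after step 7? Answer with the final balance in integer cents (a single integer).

131090

state after step 3 := balance=495063
step 4 (pay 96666): balance=407852
step 5 (pay 106154): balance=309487
step 6 (pay 93802): balance=221596
step 7 (pay 94738): balance=131090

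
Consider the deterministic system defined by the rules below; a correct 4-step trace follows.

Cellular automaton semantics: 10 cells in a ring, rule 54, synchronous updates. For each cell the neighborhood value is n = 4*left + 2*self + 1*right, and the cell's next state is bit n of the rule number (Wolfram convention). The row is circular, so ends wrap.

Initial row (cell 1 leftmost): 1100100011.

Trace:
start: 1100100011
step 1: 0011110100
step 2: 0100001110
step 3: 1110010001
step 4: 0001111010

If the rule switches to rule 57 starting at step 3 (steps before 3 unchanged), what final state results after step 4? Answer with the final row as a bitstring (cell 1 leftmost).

(re-executing steps 3..4 under rule 57; state before step 3: 0100001110)
step 3: 0011101001
step 4: 1010010100

1010010100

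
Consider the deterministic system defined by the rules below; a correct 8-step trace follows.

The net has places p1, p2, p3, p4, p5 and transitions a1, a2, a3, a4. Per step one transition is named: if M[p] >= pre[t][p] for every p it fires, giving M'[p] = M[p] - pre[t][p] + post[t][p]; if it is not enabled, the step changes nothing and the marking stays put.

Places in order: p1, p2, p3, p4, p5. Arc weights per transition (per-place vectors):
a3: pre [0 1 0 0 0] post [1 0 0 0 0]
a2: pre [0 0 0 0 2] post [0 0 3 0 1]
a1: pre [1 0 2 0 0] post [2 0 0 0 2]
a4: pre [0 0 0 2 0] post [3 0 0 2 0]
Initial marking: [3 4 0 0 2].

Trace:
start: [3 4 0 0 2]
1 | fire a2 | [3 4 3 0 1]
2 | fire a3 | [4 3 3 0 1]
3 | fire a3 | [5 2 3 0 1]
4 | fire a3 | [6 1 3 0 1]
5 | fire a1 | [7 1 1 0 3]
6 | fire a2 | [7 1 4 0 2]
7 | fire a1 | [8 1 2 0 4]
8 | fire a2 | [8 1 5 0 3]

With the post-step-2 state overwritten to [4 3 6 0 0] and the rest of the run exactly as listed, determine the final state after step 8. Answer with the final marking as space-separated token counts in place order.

8 1 8 0 2

state after step 2 := [4 3 6 0 0]
3 | fire a3 | [5 2 6 0 0]
4 | fire a3 | [6 1 6 0 0]
5 | fire a1 | [7 1 4 0 2]
6 | fire a2 | [7 1 7 0 1]
7 | fire a1 | [8 1 5 0 3]
8 | fire a2 | [8 1 8 0 2]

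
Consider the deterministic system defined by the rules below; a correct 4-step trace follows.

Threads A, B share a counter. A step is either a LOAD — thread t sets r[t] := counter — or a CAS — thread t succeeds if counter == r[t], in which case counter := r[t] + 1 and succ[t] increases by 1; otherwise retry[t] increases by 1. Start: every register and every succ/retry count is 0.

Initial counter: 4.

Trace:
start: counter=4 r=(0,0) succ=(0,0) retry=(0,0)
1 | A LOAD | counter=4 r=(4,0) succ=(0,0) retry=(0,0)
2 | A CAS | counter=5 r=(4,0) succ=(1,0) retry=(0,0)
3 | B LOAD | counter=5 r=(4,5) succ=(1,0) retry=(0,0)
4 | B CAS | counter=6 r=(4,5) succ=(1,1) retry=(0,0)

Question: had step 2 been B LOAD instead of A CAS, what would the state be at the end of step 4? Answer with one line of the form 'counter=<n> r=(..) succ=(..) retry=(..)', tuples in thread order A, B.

counter=5 r=(4,4) succ=(0,1) retry=(0,0)

(re-executing from step 2 with the substitution; state before step 2: counter=4 r=(4,0) succ=(0,0) retry=(0,0))
2 | B LOAD | counter=4 r=(4,4) succ=(0,0) retry=(0,0)
3 | B LOAD | counter=4 r=(4,4) succ=(0,0) retry=(0,0)
4 | B CAS | counter=5 r=(4,4) succ=(0,1) retry=(0,0)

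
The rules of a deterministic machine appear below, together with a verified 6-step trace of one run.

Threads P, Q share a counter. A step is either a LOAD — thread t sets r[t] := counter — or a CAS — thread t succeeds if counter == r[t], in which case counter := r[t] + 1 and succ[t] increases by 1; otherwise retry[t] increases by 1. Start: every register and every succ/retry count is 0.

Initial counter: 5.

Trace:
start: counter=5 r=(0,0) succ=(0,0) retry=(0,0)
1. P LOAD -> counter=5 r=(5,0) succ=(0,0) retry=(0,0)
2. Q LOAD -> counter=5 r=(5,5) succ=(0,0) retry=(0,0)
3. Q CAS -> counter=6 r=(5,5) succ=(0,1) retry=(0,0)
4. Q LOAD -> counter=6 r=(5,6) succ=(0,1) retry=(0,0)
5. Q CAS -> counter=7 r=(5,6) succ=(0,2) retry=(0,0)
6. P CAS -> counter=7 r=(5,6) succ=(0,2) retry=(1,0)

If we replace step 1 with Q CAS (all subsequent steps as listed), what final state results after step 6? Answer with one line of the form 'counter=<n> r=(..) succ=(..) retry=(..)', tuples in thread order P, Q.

counter=7 r=(0,6) succ=(0,2) retry=(1,1)

(re-executing from step 1 with the substitution; state before step 1: counter=5 r=(0,0) succ=(0,0) retry=(0,0))
1. Q CAS -> counter=5 r=(0,0) succ=(0,0) retry=(0,1)
2. Q LOAD -> counter=5 r=(0,5) succ=(0,0) retry=(0,1)
3. Q CAS -> counter=6 r=(0,5) succ=(0,1) retry=(0,1)
4. Q LOAD -> counter=6 r=(0,6) succ=(0,1) retry=(0,1)
5. Q CAS -> counter=7 r=(0,6) succ=(0,2) retry=(0,1)
6. P CAS -> counter=7 r=(0,6) succ=(0,2) retry=(1,1)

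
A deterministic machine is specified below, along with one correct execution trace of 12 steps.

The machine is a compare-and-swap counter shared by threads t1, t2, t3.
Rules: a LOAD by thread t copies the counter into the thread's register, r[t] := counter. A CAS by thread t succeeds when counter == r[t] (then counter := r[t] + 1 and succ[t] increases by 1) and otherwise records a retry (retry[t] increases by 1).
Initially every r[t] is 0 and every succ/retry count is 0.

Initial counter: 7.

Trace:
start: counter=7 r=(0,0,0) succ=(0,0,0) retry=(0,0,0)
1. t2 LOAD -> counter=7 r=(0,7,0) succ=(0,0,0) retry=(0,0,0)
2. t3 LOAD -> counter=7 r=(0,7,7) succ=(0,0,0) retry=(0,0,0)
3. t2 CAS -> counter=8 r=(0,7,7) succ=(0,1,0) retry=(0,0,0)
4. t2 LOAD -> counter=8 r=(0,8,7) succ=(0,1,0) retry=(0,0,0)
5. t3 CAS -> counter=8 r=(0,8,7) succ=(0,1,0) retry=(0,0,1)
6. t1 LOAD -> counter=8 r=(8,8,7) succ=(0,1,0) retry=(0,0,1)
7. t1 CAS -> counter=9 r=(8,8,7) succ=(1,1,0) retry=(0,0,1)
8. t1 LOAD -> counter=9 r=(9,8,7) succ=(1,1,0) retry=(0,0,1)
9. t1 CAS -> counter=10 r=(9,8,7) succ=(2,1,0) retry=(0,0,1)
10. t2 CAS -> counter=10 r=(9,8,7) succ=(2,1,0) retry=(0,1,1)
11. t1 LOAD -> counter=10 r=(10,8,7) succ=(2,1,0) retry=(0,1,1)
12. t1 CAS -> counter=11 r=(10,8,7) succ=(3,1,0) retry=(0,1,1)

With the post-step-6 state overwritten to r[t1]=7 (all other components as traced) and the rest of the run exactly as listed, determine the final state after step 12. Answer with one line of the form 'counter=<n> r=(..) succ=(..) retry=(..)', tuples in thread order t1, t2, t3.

counter=10 r=(9,8,7) succ=(2,1,0) retry=(1,1,1)

state after step 6 := counter=8 r=(7,8,7) succ=(0,1,0) retry=(0,0,1)
7. t1 CAS -> counter=8 r=(7,8,7) succ=(0,1,0) retry=(1,0,1)
8. t1 LOAD -> counter=8 r=(8,8,7) succ=(0,1,0) retry=(1,0,1)
9. t1 CAS -> counter=9 r=(8,8,7) succ=(1,1,0) retry=(1,0,1)
10. t2 CAS -> counter=9 r=(8,8,7) succ=(1,1,0) retry=(1,1,1)
11. t1 LOAD -> counter=9 r=(9,8,7) succ=(1,1,0) retry=(1,1,1)
12. t1 CAS -> counter=10 r=(9,8,7) succ=(2,1,0) retry=(1,1,1)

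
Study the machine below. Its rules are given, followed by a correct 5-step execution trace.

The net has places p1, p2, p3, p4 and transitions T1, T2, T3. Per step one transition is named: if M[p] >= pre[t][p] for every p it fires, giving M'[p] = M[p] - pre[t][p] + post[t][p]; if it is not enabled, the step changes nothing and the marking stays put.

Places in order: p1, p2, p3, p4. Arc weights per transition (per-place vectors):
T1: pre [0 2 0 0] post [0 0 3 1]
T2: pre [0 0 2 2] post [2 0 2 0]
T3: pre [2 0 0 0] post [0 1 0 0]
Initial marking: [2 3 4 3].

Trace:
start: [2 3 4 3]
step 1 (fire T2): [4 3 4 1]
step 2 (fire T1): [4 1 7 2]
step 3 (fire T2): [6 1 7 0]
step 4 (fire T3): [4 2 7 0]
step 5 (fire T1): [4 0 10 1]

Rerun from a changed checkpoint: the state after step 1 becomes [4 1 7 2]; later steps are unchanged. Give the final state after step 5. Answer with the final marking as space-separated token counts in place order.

4 0 10 1

state after step 1 := [4 1 7 2]
step 2 (fire T1): [4 1 7 2]
step 3 (fire T2): [6 1 7 0]
step 4 (fire T3): [4 2 7 0]
step 5 (fire T1): [4 0 10 1]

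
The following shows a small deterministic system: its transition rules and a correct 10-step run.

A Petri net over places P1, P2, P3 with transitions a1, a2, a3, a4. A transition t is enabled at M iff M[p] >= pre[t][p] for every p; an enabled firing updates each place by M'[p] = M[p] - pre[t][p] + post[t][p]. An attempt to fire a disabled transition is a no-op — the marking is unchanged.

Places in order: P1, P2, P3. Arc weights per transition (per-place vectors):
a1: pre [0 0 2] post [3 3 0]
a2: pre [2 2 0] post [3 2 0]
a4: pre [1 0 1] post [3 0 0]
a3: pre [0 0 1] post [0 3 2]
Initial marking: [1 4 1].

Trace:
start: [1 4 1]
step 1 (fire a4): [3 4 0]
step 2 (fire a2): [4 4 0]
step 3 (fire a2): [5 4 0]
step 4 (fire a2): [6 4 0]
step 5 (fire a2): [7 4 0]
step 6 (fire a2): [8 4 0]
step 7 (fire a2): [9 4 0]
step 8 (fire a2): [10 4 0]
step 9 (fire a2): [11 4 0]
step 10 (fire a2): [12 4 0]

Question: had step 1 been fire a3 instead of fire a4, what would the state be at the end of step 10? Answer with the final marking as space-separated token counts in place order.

(re-executing from step 1 with the substitution; state before step 1: [1 4 1])
step 1 (fire a3): [1 7 2]
step 2 (fire a2): [1 7 2]
step 3 (fire a2): [1 7 2]
step 4 (fire a2): [1 7 2]
step 5 (fire a2): [1 7 2]
step 6 (fire a2): [1 7 2]
step 7 (fire a2): [1 7 2]
step 8 (fire a2): [1 7 2]
step 9 (fire a2): [1 7 2]
step 10 (fire a2): [1 7 2]

1 7 2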